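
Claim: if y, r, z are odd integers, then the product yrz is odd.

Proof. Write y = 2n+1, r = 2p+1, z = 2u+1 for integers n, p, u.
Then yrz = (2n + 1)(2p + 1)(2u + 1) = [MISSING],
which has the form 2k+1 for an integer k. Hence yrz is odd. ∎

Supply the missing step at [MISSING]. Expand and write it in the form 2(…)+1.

2(4npu + 2np + 2nu + n + 2pu + p + u) + 1

(2n + 1)(2p + 1)(2u + 1) = 8npu + 4np + 4nu + 2n + 4pu + 2p + 2u + 1
= 2(4npu + 2np + 2nu + n + 2pu + p + u) + 1.
Since 4npu + 2np + 2nu + n + 2pu + p + u is an integer, the product is of the form 2k+1 for an integer k.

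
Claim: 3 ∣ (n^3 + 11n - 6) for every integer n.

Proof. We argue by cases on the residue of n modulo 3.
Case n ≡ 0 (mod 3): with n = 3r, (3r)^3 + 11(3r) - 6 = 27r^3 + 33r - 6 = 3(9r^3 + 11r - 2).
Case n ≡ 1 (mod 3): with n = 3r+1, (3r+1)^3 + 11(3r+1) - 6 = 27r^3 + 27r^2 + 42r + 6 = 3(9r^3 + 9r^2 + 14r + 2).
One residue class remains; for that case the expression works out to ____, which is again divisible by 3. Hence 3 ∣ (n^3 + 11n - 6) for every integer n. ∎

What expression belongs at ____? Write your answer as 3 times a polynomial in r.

3(9r^3 + 18r^2 + 23r + 8)

Only n ≡ 2 (mod 3) is unaccounted for. Put n = 3r+2:
(3r+2)^3 + 11(3r+2) - 6 expands to 27r^3 + 54r^2 + 69r + 24,
and factoring out 3 leaves 3(9r^3 + 18r^2 + 23r + 8).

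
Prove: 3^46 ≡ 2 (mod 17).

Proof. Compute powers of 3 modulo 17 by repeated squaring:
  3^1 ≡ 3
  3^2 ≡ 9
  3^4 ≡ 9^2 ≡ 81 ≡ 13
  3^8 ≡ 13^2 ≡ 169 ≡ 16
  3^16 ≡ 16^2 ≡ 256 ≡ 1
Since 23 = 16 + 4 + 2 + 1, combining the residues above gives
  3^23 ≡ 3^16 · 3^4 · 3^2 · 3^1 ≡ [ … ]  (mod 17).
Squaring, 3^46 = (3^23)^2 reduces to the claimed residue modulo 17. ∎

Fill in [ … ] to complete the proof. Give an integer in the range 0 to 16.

Multiply the listed residues: 1 · 13 · 9 · 3 = 13 → 117 → 351.
Reducing modulo 17: 351 = 20·17 + 11, so 3^23 ≡ 11.

11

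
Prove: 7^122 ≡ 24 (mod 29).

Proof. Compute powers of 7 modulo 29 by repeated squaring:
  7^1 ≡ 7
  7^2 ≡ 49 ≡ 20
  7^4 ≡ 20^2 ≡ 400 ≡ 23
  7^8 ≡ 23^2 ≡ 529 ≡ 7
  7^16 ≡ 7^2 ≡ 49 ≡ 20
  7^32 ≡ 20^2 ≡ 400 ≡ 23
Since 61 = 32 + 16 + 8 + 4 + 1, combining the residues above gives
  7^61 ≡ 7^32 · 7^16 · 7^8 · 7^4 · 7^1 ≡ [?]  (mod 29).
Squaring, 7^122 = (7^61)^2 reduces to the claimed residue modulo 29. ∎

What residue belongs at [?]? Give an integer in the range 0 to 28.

16

Multiply the listed residues: 23 · 20 · 7 · 23 · 7 = 460 → 3220 → 74060 → 518420.
Reducing modulo 29: 518420 = 17876·29 + 16, so 7^61 ≡ 16.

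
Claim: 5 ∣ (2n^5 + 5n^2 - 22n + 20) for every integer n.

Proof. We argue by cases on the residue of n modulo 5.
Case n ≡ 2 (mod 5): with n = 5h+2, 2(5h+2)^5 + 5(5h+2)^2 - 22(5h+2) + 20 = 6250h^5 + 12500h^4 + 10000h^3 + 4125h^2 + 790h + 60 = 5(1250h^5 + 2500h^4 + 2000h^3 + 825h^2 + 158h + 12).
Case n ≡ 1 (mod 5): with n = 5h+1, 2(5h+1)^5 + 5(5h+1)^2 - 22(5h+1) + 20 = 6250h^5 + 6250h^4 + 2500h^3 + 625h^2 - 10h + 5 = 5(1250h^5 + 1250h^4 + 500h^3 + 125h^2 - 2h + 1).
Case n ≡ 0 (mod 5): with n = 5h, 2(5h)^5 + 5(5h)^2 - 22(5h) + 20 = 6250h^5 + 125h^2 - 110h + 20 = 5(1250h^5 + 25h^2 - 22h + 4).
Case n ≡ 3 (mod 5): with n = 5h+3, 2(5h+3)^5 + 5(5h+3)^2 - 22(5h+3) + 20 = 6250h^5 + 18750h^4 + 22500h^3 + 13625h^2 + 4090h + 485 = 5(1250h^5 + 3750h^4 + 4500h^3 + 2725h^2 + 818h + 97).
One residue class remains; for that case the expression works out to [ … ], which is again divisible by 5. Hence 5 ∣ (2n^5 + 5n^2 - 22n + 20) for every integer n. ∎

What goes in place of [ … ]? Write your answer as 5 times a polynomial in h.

5(1250h^5 + 5000h^4 + 8000h^3 + 6425h^2 + 2578h + 412)

The residues treated are {2, 1, 0, 3}, so the missing case is n ≡ 4 (mod 5); write n = 5h+4.
Then 2(5h+4)^5 + 5(5h+4)^2 - 22(5h+4) + 20 = 6250h^5 + 25000h^4 + 40000h^3 + 32125h^2 + 12890h + 2060 = 5(1250h^5 + 5000h^4 + 8000h^3 + 6425h^2 + 2578h + 412).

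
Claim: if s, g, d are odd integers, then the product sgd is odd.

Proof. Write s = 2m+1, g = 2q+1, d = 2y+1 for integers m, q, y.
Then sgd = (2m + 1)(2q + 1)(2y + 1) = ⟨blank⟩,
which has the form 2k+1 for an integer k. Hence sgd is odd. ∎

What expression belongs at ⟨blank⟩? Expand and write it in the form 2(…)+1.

2(4mqy + 2mq + 2my + m + 2qy + q + y) + 1

Expanding: (2m + 1)(2q + 1)(2y + 1) = 8mqy + 4mq + 4my + 2m + 4qy + 2q + 2y + 1.
Every term except the constant is even, so this is 2(4mqy + 2mq + 2my + m + 2qy + q + y) + 1,
and 4mqy + 2mq + 2my + m + 2qy + q + y ∈ ℤ gives the required form.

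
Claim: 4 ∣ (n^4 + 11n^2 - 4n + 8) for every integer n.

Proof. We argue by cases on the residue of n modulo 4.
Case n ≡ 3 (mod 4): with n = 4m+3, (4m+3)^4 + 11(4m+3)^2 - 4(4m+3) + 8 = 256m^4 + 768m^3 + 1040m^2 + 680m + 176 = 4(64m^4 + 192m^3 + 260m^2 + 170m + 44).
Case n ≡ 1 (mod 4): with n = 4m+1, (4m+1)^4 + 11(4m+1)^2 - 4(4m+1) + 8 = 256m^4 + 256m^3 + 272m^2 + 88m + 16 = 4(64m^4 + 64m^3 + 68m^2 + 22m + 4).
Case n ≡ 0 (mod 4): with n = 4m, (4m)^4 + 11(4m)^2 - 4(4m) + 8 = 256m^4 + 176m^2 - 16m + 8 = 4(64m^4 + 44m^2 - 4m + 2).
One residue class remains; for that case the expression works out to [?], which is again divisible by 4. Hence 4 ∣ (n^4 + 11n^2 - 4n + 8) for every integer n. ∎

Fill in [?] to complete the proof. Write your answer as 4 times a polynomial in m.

The residues treated are {3, 1, 0}, so the missing case is n ≡ 2 (mod 4); write n = 4m+2.
Then (4m+2)^4 + 11(4m+2)^2 - 4(4m+2) + 8 = 256m^4 + 512m^3 + 560m^2 + 288m + 60 = 4(64m^4 + 128m^3 + 140m^2 + 72m + 15).

4(64m^4 + 128m^3 + 140m^2 + 72m + 15)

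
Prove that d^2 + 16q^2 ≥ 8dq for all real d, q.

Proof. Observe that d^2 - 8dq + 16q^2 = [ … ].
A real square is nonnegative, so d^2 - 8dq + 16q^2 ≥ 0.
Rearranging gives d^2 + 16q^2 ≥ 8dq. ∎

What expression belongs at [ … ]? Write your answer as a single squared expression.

(d - 4q)^2

d^2 - 8dq + 16q^2 is a perfect-square trinomial: the outer terms are (d)^2 and (4q)^2, and the cross term is -2·d·4q.
So d^2 - 8dq + 16q^2 = (d - 4q)^2 ≥ 0.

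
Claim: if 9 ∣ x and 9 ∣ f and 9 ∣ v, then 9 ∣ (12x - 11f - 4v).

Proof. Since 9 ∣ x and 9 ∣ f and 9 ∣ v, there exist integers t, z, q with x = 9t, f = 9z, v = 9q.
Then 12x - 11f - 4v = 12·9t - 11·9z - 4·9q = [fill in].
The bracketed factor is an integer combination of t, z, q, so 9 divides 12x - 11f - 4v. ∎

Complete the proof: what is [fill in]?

Each term has a factor of 9: 12·9t - 11·9z - 4·9q = 9·(-4q + 12t - 11z).
Since -4q + 12t - 11z is an integer, 9 ∣ (12x - 11f - 4v).

9(-4q + 12t - 11z)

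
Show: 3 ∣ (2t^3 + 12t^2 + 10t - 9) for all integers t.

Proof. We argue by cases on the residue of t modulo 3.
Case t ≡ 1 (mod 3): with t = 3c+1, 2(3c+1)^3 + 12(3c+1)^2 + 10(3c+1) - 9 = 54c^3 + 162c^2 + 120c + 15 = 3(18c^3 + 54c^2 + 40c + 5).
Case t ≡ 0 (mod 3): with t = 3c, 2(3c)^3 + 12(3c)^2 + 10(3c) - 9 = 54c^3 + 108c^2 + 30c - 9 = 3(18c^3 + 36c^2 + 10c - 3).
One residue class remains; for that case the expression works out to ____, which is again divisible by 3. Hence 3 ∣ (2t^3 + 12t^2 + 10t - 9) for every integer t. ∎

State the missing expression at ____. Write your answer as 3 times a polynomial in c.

Only t ≡ 2 (mod 3) is unaccounted for. Put t = 3c+2:
2(3c+2)^3 + 12(3c+2)^2 + 10(3c+2) - 9 expands to 54c^3 + 216c^2 + 246c + 75,
and factoring out 3 leaves 3(18c^3 + 72c^2 + 82c + 25).

3(18c^3 + 72c^2 + 82c + 25)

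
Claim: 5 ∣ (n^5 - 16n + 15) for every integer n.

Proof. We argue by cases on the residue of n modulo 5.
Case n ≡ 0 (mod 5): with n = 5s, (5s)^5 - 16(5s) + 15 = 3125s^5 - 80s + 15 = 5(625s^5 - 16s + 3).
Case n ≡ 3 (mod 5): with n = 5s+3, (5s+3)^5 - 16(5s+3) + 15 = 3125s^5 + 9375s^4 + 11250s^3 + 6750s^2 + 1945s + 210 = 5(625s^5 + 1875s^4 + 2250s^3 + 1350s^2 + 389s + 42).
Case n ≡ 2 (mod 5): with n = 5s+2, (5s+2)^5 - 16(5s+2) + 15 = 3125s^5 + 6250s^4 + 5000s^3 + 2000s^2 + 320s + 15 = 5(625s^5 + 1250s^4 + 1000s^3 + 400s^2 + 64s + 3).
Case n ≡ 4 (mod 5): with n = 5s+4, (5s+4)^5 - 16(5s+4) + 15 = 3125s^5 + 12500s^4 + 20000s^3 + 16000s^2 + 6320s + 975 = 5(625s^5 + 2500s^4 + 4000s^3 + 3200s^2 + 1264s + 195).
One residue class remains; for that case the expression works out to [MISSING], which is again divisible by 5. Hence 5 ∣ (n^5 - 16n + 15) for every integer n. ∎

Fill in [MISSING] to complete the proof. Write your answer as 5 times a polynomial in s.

5(625s^5 + 625s^4 + 250s^3 + 50s^2 - 11s)

Only n ≡ 1 (mod 5) is unaccounted for. Put n = 5s+1:
(5s+1)^5 - 16(5s+1) + 15 expands to 3125s^5 + 3125s^4 + 1250s^3 + 250s^2 - 55s,
and factoring out 5 leaves 5(625s^5 + 625s^4 + 250s^3 + 50s^2 - 11s).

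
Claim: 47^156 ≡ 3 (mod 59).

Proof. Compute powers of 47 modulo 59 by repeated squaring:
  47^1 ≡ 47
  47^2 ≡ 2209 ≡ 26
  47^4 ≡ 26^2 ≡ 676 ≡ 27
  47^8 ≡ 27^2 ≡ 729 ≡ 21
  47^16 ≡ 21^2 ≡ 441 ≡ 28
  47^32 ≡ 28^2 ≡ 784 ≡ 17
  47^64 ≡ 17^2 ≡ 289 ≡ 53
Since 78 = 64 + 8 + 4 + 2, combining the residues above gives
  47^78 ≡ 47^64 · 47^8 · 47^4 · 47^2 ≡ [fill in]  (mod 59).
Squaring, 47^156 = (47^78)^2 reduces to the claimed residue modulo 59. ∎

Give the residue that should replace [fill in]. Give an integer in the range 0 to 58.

47^64 · 47^8 · 47^4 · 47^2 ≡ 53 · 21 · 27 · 26 = 781326.
781326 mod 59 = 48, so 47^78 ≡ 48 (mod 59).

48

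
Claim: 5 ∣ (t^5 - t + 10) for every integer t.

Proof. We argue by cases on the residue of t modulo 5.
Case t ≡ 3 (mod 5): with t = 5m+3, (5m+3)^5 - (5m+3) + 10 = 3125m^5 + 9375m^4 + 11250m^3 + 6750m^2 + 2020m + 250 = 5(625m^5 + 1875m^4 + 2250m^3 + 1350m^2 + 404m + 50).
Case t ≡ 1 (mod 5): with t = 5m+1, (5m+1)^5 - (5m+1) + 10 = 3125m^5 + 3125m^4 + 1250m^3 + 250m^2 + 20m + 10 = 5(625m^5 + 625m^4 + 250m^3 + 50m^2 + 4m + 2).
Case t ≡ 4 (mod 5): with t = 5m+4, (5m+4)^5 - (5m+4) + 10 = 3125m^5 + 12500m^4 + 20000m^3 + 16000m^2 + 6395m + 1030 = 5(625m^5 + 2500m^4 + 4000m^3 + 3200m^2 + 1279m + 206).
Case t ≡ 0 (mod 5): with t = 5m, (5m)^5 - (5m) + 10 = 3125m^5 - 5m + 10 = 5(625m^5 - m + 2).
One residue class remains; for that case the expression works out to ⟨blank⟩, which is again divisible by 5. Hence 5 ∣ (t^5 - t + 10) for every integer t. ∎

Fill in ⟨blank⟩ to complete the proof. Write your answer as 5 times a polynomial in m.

The residues treated are {3, 1, 4, 0}, so the missing case is t ≡ 2 (mod 5); write t = 5m+2.
Then (5m+2)^5 - (5m+2) + 10 = 3125m^5 + 6250m^4 + 5000m^3 + 2000m^2 + 395m + 40 = 5(625m^5 + 1250m^4 + 1000m^3 + 400m^2 + 79m + 8).

5(625m^5 + 1250m^4 + 1000m^3 + 400m^2 + 79m + 8)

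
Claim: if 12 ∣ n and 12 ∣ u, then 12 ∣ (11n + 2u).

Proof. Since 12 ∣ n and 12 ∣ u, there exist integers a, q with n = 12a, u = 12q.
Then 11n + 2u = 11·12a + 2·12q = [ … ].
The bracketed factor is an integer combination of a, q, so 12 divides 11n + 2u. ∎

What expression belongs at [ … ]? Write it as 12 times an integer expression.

Pull the common 12 out of every term: 11·12a + 2·12q = 12(11a + 2q).
11a + 2q is an integer, which exhibits the divisibility.

12(11a + 2q)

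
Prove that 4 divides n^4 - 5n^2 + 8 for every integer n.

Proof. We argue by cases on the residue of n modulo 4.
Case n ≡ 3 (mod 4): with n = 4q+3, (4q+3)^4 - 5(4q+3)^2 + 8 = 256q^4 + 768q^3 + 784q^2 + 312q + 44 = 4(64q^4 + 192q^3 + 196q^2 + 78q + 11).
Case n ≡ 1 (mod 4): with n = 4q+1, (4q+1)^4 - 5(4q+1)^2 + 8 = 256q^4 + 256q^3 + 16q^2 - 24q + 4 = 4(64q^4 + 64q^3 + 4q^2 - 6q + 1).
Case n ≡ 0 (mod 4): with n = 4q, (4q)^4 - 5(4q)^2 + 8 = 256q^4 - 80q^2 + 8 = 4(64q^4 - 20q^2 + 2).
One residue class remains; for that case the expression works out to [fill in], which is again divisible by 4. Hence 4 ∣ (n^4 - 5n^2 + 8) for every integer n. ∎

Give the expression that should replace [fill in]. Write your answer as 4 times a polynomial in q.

Only n ≡ 2 (mod 4) is unaccounted for. Put n = 4q+2:
(4q+2)^4 - 5(4q+2)^2 + 8 expands to 256q^4 + 512q^3 + 304q^2 + 48q + 4,
and factoring out 4 leaves 4(64q^4 + 128q^3 + 76q^2 + 12q + 1).

4(64q^4 + 128q^3 + 76q^2 + 12q + 1)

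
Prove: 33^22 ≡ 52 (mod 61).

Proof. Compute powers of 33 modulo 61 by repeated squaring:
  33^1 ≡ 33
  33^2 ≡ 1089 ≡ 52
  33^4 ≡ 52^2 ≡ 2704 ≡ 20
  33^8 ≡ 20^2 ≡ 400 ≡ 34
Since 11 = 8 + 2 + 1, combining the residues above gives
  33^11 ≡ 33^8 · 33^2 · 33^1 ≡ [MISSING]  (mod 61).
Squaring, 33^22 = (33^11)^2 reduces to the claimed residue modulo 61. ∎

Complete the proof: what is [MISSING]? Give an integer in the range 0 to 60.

28

33^8 · 33^2 · 33^1 ≡ 34 · 52 · 33 = 58344.
58344 mod 61 = 28, so 33^11 ≡ 28 (mod 61).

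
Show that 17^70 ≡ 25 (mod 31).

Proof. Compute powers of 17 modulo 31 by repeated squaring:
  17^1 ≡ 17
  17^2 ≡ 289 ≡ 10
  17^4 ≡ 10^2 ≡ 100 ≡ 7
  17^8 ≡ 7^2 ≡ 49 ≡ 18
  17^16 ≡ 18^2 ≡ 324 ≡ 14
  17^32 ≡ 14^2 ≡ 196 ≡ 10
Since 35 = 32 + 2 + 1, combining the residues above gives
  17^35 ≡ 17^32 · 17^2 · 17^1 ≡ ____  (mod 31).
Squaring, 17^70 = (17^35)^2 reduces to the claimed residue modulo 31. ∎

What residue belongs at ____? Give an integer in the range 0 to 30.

26

Multiply the listed residues: 10 · 10 · 17 = 100 → 1700.
Reducing modulo 31: 1700 = 54·31 + 26, so 17^35 ≡ 26.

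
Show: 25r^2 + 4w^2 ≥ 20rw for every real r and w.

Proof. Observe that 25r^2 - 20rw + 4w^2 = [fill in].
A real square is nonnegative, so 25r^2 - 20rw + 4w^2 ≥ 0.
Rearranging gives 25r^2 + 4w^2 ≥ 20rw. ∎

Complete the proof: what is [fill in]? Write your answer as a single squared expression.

(5r - 2w)^2

25r^2 - 20rw + 4w^2 is a perfect-square trinomial: the outer terms are (5r)^2 and (2w)^2, and the cross term is -2·5r·2w.
So 25r^2 - 20rw + 4w^2 = (5r - 2w)^2 ≥ 0.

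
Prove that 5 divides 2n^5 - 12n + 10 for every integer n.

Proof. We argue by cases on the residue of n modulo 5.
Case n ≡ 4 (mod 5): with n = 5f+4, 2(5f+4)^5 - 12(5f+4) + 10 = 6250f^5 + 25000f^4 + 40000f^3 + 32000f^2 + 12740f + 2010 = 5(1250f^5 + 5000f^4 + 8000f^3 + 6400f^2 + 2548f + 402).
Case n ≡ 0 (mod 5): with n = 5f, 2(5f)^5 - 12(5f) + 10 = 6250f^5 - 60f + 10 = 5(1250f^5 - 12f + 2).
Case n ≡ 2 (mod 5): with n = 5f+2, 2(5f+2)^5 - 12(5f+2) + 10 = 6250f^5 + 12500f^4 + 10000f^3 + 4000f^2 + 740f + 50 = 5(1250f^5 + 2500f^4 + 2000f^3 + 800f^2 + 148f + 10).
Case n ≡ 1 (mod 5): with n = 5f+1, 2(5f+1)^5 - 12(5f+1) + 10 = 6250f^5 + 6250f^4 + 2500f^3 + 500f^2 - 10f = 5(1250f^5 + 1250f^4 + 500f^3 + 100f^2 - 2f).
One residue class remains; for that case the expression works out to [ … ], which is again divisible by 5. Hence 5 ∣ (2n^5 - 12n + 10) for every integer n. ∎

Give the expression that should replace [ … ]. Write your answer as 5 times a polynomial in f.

5(1250f^5 + 3750f^4 + 4500f^3 + 2700f^2 + 798f + 92)

The residues treated are {4, 0, 2, 1}, so the missing case is n ≡ 3 (mod 5); write n = 5f+3.
Then 2(5f+3)^5 - 12(5f+3) + 10 = 6250f^5 + 18750f^4 + 22500f^3 + 13500f^2 + 3990f + 460 = 5(1250f^5 + 3750f^4 + 4500f^3 + 2700f^2 + 798f + 92).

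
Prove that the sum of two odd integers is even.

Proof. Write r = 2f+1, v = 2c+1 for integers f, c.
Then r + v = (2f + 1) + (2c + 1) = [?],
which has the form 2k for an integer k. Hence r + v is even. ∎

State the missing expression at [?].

2(c + f + 1)

Expanding: (2f + 1) + (2c + 1) = 2c + 2f + 2.
Every term is even; pulling out the factor of 2 gives 2(c + f + 1).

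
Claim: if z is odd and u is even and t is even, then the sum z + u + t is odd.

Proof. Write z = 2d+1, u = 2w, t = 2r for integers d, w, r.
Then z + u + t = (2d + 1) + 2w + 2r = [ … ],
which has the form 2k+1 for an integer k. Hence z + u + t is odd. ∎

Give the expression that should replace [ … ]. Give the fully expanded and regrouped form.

2(d + r + w) + 1

(2d + 1) + 2w + 2r = 2d + 2r + 2w + 1
= 2(d + r + w) + 1.
Since d + r + w is an integer, the sum is of the form 2k+1 for an integer k.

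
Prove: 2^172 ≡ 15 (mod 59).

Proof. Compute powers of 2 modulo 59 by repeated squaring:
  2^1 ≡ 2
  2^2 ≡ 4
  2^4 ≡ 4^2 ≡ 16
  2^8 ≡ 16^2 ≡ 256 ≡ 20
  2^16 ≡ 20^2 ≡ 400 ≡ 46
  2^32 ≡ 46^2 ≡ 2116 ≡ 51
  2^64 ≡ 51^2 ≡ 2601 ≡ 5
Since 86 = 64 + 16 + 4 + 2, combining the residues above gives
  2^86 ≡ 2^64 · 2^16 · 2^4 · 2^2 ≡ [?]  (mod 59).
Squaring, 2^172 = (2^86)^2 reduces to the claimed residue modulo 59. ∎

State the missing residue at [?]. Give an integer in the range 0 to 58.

29

Multiply the listed residues: 5 · 46 · 16 · 4 = 230 → 3680 → 14720.
Reducing modulo 59: 14720 = 249·59 + 29, so 2^86 ≡ 29.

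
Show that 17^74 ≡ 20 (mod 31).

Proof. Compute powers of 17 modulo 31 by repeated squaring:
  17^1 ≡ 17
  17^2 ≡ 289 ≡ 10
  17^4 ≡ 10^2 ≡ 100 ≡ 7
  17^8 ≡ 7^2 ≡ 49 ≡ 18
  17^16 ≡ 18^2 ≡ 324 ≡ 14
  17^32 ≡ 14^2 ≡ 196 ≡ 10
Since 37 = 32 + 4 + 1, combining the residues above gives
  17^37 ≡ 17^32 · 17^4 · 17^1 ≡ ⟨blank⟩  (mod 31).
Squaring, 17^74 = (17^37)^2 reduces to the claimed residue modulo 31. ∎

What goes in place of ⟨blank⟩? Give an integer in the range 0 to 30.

17^32 · 17^4 · 17^1 ≡ 10 · 7 · 17 = 1190.
1190 mod 31 = 12, so 17^37 ≡ 12 (mod 31).

12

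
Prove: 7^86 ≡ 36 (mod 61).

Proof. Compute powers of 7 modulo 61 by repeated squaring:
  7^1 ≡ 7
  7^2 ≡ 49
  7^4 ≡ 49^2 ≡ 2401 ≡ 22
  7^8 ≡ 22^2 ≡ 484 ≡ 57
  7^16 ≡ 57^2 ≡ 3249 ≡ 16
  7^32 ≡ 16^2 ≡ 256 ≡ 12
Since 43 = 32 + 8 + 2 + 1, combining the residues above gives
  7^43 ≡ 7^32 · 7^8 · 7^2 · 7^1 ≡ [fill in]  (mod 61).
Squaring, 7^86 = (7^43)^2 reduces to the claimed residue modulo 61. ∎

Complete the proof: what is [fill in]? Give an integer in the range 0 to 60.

Multiply the listed residues: 12 · 57 · 49 · 7 = 684 → 33516 → 234612.
Reducing modulo 61: 234612 = 3846·61 + 6, so 7^43 ≡ 6.

6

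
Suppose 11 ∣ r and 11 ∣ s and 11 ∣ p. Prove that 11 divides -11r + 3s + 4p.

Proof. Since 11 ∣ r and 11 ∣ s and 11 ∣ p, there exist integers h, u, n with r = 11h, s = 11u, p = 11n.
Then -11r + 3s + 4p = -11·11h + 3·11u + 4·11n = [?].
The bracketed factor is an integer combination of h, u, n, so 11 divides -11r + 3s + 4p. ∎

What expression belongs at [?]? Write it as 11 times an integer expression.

11(-11h + 4n + 3u)

Pull the common 11 out of every term: -11·11h + 3·11u + 4·11n = 11(-11h + 4n + 3u).
-11h + 4n + 3u is an integer, which exhibits the divisibility.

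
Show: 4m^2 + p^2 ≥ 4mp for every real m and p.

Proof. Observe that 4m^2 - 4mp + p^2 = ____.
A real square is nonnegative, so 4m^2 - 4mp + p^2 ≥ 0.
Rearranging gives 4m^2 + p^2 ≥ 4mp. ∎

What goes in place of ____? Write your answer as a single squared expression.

The leading and trailing coefficients are 2^2 and 1^2, and 4 = 2·2·1, so the trinomial is (2m - p)^2.
Hence 4m^2 - 4mp + p^2 ≥ 0.

(2m - p)^2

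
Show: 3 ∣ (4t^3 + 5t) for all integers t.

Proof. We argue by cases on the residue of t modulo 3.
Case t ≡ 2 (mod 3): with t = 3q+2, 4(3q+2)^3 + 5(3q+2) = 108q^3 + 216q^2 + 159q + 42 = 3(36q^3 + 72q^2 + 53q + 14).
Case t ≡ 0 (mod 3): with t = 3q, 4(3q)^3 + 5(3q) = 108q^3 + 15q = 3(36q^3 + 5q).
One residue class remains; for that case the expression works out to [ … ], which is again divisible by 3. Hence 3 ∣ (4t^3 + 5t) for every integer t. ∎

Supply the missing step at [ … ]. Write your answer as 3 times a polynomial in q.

3(36q^3 + 36q^2 + 17q + 3)

Only t ≡ 1 (mod 3) is unaccounted for. Put t = 3q+1:
4(3q+1)^3 + 5(3q+1) expands to 108q^3 + 108q^2 + 51q + 9,
and factoring out 3 leaves 3(36q^3 + 36q^2 + 17q + 3).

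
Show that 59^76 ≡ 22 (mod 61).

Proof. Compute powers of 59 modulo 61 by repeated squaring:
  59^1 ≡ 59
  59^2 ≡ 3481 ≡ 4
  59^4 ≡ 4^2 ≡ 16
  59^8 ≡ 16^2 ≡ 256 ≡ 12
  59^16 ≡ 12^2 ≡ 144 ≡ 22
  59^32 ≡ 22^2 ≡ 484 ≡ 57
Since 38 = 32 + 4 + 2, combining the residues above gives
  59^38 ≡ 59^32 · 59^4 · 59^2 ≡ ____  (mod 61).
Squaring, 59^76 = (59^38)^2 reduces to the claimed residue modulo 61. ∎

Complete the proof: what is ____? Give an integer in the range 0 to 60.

49

59^32 · 59^4 · 59^2 ≡ 57 · 16 · 4 = 3648.
3648 mod 61 = 49, so 59^38 ≡ 49 (mod 61).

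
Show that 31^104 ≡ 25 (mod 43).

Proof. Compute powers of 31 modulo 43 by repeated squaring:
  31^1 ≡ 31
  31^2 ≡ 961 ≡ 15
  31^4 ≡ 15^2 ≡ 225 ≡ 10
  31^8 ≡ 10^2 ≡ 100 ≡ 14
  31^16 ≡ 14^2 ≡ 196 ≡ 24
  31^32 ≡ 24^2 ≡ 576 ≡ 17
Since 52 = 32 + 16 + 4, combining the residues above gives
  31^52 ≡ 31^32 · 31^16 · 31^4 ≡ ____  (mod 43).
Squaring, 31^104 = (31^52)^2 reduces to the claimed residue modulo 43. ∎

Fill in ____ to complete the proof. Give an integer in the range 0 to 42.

38

Multiply the listed residues: 17 · 24 · 10 = 408 → 4080.
Reducing modulo 43: 4080 = 94·43 + 38, so 31^52 ≡ 38.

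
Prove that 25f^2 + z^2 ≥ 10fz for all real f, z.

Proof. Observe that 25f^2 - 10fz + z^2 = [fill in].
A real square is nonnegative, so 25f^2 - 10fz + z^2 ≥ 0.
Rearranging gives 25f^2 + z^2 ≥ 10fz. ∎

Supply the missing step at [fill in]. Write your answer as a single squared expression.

(5f - z)^2

25f^2 - 10fz + z^2 is a perfect-square trinomial: the outer terms are (5f)^2 and (z)^2, and the cross term is -2·5f·z.
So 25f^2 - 10fz + z^2 = (5f - z)^2 ≥ 0.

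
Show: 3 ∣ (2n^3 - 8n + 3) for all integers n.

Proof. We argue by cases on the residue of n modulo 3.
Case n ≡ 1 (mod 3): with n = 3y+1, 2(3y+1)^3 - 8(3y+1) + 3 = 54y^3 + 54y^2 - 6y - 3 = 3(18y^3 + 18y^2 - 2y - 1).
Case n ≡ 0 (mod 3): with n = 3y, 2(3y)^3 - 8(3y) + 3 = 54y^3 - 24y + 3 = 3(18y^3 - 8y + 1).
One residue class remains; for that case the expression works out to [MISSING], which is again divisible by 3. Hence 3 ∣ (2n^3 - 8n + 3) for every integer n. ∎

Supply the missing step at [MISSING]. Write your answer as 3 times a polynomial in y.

3(18y^3 + 36y^2 + 16y + 1)

The residues treated are {1, 0}, so the missing case is n ≡ 2 (mod 3); write n = 3y+2.
Then 2(3y+2)^3 - 8(3y+2) + 3 = 54y^3 + 108y^2 + 48y + 3 = 3(18y^3 + 36y^2 + 16y + 1).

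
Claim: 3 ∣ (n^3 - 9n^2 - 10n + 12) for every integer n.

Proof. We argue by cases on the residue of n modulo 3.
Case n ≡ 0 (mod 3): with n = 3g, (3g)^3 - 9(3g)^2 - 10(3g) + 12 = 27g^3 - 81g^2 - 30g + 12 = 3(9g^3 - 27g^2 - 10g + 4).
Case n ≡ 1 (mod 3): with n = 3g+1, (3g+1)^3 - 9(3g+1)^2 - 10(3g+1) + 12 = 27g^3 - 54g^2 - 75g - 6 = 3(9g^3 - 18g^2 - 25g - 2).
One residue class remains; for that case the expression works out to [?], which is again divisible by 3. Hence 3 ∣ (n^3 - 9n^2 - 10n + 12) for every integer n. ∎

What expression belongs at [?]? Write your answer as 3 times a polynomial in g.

3(9g^3 - 9g^2 - 34g - 12)

Only n ≡ 2 (mod 3) is unaccounted for. Put n = 3g+2:
(3g+2)^3 - 9(3g+2)^2 - 10(3g+2) + 12 expands to 27g^3 - 27g^2 - 102g - 36,
and factoring out 3 leaves 3(9g^3 - 9g^2 - 34g - 12).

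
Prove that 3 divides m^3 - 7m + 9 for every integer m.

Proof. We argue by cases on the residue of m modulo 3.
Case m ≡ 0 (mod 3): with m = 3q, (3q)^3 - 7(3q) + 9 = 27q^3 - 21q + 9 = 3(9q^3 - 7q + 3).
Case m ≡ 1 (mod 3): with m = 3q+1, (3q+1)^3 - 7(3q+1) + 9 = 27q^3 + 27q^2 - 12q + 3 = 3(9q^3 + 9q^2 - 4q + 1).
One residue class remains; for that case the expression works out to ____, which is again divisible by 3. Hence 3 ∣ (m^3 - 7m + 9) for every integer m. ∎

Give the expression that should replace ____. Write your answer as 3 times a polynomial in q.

3(9q^3 + 18q^2 + 5q + 1)

Only m ≡ 2 (mod 3) is unaccounted for. Put m = 3q+2:
(3q+2)^3 - 7(3q+2) + 9 expands to 27q^3 + 54q^2 + 15q + 3,
and factoring out 3 leaves 3(9q^3 + 18q^2 + 5q + 1).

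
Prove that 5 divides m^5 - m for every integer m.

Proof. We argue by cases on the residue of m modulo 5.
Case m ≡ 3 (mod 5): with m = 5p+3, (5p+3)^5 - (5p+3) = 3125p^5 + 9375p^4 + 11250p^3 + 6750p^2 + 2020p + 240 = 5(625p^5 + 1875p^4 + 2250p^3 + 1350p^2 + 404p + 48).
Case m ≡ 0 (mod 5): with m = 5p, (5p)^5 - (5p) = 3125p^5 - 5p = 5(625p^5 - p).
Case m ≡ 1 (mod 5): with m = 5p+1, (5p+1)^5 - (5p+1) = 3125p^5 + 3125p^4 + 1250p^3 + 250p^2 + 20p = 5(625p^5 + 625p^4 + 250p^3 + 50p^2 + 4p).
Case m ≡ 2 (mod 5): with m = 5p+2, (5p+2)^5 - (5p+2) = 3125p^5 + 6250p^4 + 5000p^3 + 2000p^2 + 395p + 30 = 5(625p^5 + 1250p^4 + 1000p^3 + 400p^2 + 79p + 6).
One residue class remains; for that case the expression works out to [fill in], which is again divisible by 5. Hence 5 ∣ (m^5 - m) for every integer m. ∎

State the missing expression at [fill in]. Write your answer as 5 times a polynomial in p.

5(625p^5 + 2500p^4 + 4000p^3 + 3200p^2 + 1279p + 204)

The residues treated are {3, 0, 1, 2}, so the missing case is m ≡ 4 (mod 5); write m = 5p+4.
Then (5p+4)^5 - (5p+4) = 3125p^5 + 12500p^4 + 20000p^3 + 16000p^2 + 6395p + 1020 = 5(625p^5 + 2500p^4 + 4000p^3 + 3200p^2 + 1279p + 204).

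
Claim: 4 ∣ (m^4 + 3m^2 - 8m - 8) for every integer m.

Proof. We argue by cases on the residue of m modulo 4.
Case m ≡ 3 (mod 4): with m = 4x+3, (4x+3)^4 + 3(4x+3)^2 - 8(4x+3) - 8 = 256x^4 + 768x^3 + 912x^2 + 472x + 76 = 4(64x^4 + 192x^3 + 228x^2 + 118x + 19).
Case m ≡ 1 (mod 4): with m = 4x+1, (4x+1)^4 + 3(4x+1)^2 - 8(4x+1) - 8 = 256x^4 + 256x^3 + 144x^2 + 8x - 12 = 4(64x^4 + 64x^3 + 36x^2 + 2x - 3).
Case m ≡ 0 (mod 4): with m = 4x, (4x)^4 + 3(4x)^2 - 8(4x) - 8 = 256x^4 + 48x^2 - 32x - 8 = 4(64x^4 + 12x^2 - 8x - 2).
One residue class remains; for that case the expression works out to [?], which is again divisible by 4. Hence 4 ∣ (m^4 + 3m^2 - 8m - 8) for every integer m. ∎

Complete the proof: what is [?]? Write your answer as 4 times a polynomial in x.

4(64x^4 + 128x^3 + 108x^2 + 36x + 1)

Only m ≡ 2 (mod 4) is unaccounted for. Put m = 4x+2:
(4x+2)^4 + 3(4x+2)^2 - 8(4x+2) - 8 expands to 256x^4 + 512x^3 + 432x^2 + 144x + 4,
and factoring out 4 leaves 4(64x^4 + 128x^3 + 108x^2 + 36x + 1).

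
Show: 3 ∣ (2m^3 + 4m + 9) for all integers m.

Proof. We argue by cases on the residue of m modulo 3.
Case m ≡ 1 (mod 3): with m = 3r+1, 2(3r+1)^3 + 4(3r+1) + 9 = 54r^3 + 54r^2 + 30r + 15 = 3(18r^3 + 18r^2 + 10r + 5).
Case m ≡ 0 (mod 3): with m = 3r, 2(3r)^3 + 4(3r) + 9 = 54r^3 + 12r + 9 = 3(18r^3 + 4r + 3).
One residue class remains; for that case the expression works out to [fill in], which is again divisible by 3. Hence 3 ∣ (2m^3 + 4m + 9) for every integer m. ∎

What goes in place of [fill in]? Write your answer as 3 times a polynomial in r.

3(18r^3 + 36r^2 + 28r + 11)

Only m ≡ 2 (mod 3) is unaccounted for. Put m = 3r+2:
2(3r+2)^3 + 4(3r+2) + 9 expands to 54r^3 + 108r^2 + 84r + 33,
and factoring out 3 leaves 3(18r^3 + 36r^2 + 28r + 11).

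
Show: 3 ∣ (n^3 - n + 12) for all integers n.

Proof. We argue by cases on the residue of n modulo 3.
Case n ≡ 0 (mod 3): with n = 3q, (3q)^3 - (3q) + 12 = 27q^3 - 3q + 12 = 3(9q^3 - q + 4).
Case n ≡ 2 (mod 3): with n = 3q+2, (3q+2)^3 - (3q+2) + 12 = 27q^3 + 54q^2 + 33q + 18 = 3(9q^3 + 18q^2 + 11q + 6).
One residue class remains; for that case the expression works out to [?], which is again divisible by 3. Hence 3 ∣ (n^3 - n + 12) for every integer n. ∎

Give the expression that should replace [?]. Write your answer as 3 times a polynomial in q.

3(9q^3 + 9q^2 + 2q + 4)

The residues treated are {0, 2}, so the missing case is n ≡ 1 (mod 3); write n = 3q+1.
Then (3q+1)^3 - (3q+1) + 12 = 27q^3 + 27q^2 + 6q + 12 = 3(9q^3 + 9q^2 + 2q + 4).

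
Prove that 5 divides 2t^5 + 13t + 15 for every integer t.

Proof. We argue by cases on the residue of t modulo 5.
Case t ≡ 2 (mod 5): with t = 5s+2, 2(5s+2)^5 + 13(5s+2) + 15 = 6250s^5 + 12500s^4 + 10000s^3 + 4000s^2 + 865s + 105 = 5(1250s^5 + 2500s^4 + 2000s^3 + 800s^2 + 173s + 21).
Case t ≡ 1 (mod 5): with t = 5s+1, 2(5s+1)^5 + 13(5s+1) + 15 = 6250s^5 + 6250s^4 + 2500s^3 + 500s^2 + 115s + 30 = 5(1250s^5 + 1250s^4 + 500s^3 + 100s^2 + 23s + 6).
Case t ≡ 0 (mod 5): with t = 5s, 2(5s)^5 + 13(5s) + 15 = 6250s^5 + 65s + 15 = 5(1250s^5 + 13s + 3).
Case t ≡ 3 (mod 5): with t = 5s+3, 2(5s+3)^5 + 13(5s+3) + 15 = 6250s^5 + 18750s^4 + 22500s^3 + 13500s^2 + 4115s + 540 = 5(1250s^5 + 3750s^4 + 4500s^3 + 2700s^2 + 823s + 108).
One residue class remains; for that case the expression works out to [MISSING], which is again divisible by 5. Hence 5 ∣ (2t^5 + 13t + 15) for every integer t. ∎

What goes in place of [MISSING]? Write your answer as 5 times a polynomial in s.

5(1250s^5 + 5000s^4 + 8000s^3 + 6400s^2 + 2573s + 423)

The residues treated are {2, 1, 0, 3}, so the missing case is t ≡ 4 (mod 5); write t = 5s+4.
Then 2(5s+4)^5 + 13(5s+4) + 15 = 6250s^5 + 25000s^4 + 40000s^3 + 32000s^2 + 12865s + 2115 = 5(1250s^5 + 5000s^4 + 8000s^3 + 6400s^2 + 2573s + 423).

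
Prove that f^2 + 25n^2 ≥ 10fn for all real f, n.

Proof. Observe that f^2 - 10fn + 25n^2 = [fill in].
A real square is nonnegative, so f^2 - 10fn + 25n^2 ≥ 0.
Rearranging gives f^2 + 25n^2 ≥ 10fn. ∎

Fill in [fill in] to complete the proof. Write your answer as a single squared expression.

f^2 - 10fn + 25n^2 is a perfect-square trinomial: the outer terms are (f)^2 and (5n)^2, and the cross term is -2·f·5n.
So f^2 - 10fn + 25n^2 = (f - 5n)^2 ≥ 0.

(f - 5n)^2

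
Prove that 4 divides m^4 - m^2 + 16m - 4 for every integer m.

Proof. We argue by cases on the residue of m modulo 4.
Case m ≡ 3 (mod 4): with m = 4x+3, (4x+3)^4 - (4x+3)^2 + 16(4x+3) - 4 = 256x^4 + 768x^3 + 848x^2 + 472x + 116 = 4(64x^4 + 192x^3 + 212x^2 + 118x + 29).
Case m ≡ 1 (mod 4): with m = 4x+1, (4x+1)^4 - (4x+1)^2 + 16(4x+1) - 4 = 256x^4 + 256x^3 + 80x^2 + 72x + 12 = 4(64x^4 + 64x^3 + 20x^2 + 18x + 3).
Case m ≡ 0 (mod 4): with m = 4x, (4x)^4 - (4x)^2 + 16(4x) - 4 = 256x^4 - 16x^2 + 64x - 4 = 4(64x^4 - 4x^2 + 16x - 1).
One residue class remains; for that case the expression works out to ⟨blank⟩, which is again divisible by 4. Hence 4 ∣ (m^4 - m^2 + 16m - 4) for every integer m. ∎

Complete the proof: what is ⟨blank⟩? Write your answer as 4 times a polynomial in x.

4(64x^4 + 128x^3 + 92x^2 + 44x + 10)

The residues treated are {3, 1, 0}, so the missing case is m ≡ 2 (mod 4); write m = 4x+2.
Then (4x+2)^4 - (4x+2)^2 + 16(4x+2) - 4 = 256x^4 + 512x^3 + 368x^2 + 176x + 40 = 4(64x^4 + 128x^3 + 92x^2 + 44x + 10).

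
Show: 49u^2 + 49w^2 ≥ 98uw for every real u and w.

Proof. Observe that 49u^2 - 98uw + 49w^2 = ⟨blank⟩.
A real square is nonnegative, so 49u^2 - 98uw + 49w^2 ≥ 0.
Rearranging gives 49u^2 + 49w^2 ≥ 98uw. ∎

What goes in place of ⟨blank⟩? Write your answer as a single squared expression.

(7u - 7w)^2

The leading and trailing coefficients are 7^2 and 7^2, and 98 = 2·7·7, so the trinomial is (7u - 7w)^2.
Hence 49u^2 - 98uw + 49w^2 ≥ 0.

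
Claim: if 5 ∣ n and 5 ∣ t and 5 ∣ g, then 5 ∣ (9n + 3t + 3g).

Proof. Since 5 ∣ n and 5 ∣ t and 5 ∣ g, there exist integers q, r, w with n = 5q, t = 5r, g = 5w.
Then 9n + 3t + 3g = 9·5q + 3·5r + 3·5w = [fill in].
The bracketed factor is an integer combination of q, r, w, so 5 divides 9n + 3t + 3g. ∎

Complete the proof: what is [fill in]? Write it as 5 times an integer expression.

5(9q + 3r + 3w)

Pull the common 5 out of every term: 9·5q + 3·5r + 3·5w = 5(9q + 3r + 3w).
9q + 3r + 3w is an integer, which exhibits the divisibility.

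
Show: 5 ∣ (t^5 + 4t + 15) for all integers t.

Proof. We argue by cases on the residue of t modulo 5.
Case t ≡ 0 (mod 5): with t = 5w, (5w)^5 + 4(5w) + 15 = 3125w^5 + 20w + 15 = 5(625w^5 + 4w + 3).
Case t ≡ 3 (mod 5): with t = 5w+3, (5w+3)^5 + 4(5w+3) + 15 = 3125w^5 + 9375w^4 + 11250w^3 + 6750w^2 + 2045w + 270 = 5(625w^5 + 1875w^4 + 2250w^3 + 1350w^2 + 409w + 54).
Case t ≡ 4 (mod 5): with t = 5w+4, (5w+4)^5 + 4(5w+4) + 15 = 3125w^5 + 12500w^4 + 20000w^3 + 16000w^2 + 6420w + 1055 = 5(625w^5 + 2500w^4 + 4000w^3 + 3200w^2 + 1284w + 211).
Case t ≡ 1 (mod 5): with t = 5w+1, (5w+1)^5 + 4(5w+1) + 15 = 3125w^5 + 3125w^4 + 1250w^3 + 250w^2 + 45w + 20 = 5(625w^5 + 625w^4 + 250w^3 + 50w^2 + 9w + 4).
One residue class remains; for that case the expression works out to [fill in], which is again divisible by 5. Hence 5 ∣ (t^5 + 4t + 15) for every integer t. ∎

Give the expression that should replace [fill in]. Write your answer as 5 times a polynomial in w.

5(625w^5 + 1250w^4 + 1000w^3 + 400w^2 + 84w + 11)

The residues treated are {0, 3, 4, 1}, so the missing case is t ≡ 2 (mod 5); write t = 5w+2.
Then (5w+2)^5 + 4(5w+2) + 15 = 3125w^5 + 6250w^4 + 5000w^3 + 2000w^2 + 420w + 55 = 5(625w^5 + 1250w^4 + 1000w^3 + 400w^2 + 84w + 11).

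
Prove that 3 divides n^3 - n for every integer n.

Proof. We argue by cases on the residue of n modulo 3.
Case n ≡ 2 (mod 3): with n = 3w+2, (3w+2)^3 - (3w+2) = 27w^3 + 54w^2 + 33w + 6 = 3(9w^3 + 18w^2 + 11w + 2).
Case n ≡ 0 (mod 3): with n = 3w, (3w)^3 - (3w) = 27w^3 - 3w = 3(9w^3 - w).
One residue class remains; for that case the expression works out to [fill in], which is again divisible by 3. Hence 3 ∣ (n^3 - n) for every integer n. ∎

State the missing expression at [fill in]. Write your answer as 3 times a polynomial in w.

The residues treated are {2, 0}, so the missing case is n ≡ 1 (mod 3); write n = 3w+1.
Then (3w+1)^3 - (3w+1) = 27w^3 + 27w^2 + 6w = 3(9w^3 + 9w^2 + 2w).

3(9w^3 + 9w^2 + 2w)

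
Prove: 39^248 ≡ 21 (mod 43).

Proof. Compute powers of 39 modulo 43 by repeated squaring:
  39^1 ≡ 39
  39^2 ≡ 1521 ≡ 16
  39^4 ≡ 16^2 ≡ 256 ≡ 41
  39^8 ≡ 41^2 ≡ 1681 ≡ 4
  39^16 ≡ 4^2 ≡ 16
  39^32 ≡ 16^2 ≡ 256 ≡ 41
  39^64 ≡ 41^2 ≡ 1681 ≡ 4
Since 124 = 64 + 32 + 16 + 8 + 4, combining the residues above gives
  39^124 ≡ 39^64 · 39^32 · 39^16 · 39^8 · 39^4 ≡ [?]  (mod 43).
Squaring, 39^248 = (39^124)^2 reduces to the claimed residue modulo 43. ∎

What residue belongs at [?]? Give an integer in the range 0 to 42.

35

Multiply the listed residues: 4 · 41 · 16 · 4 · 41 = 164 → 2624 → 10496 → 430336.
Reducing modulo 43: 430336 = 10007·43 + 35, so 39^124 ≡ 35.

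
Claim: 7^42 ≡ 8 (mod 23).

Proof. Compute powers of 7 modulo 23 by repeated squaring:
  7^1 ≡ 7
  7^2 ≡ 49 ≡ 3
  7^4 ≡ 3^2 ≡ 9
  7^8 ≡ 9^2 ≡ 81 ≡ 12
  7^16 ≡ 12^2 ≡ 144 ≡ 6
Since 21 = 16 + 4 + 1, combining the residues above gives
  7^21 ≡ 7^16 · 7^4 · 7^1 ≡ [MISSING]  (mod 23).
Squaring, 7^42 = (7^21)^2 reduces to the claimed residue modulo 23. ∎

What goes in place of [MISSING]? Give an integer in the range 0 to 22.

Multiply the listed residues: 6 · 9 · 7 = 54 → 378.
Reducing modulo 23: 378 = 16·23 + 10, so 7^21 ≡ 10.

10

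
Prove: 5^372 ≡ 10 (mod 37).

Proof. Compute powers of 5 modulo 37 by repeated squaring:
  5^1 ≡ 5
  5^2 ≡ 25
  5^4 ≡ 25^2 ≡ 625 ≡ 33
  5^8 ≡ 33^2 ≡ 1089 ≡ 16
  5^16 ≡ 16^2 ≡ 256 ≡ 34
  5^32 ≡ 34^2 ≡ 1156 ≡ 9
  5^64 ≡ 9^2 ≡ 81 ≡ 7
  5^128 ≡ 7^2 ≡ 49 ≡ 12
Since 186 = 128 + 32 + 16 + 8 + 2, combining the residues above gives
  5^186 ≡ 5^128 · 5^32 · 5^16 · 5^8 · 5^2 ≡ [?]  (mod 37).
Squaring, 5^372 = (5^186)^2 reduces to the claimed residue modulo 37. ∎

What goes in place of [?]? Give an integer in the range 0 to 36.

11

5^128 · 5^32 · 5^16 · 5^8 · 5^2 ≡ 12 · 9 · 34 · 16 · 25 = 1468800.
1468800 mod 37 = 11, so 5^186 ≡ 11 (mod 37).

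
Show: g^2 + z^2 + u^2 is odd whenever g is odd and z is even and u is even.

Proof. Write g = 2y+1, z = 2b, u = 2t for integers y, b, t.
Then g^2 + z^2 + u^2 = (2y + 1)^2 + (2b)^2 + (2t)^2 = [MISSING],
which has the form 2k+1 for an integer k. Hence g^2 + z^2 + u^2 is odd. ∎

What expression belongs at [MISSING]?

Expanding: (2y + 1)^2 + (2b)^2 + (2t)^2 = 4b^2 + 4t^2 + 4y^2 + 4y + 1.
Every term except the constant is even, so this is 2(2b^2 + 2t^2 + 2y^2 + 2y) + 1,
and 2b^2 + 2t^2 + 2y^2 + 2y ∈ ℤ gives the required form.

2(2b^2 + 2t^2 + 2y^2 + 2y) + 1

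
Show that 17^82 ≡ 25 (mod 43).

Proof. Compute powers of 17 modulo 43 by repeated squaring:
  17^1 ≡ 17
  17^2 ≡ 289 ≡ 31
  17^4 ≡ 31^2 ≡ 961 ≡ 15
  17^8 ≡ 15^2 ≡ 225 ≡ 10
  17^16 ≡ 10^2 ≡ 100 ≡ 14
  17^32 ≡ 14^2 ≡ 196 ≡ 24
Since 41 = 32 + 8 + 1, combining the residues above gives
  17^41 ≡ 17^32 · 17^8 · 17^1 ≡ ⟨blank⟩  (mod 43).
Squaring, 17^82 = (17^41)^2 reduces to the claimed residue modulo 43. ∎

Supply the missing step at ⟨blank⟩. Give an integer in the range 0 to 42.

Multiply the listed residues: 24 · 10 · 17 = 240 → 4080.
Reducing modulo 43: 4080 = 94·43 + 38, so 17^41 ≡ 38.

38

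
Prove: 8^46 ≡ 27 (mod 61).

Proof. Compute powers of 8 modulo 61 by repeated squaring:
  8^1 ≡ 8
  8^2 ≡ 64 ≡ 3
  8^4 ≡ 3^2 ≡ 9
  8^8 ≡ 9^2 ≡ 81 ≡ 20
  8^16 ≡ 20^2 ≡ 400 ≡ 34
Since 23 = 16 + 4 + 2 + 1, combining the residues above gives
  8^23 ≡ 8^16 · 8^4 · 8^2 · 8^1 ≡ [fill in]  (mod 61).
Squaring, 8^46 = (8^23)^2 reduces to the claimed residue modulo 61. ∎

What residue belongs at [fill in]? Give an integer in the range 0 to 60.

8^16 · 8^4 · 8^2 · 8^1 ≡ 34 · 9 · 3 · 8 = 7344.
7344 mod 61 = 24, so 8^23 ≡ 24 (mod 61).

24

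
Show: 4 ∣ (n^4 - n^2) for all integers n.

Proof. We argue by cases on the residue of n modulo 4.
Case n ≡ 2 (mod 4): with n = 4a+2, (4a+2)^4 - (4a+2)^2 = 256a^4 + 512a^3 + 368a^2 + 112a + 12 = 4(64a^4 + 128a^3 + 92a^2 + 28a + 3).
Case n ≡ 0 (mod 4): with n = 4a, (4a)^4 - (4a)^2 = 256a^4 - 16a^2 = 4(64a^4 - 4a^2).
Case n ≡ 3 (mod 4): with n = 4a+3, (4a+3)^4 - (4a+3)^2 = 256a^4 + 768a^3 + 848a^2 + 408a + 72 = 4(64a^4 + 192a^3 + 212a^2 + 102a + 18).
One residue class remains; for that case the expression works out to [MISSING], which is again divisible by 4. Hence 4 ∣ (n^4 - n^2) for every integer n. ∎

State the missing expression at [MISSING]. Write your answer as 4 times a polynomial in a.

4(64a^4 + 64a^3 + 20a^2 + 2a)

Only n ≡ 1 (mod 4) is unaccounted for. Put n = 4a+1:
(4a+1)^4 - (4a+1)^2 expands to 256a^4 + 256a^3 + 80a^2 + 8a,
and factoring out 4 leaves 4(64a^4 + 64a^3 + 20a^2 + 2a).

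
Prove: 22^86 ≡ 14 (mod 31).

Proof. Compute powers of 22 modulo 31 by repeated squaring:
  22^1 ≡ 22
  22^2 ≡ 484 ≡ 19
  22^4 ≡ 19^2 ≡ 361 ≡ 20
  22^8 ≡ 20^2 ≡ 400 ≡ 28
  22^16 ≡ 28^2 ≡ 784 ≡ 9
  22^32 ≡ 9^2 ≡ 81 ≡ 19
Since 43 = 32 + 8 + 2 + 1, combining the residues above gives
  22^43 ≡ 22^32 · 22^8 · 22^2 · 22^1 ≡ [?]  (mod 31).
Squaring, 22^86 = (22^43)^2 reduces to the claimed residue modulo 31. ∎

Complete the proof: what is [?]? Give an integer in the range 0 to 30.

13

22^32 · 22^8 · 22^2 · 22^1 ≡ 19 · 28 · 19 · 22 = 222376.
222376 mod 31 = 13, so 22^43 ≡ 13 (mod 31).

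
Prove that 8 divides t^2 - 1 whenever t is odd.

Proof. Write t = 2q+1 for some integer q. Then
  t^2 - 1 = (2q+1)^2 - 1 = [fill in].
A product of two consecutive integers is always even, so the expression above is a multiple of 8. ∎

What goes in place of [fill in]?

(2q+1)^2 - 1 = 4q^2 + 4q + 1 - 1 = 4q^2 + 4q = 4q(q+1).
Since q and q+1 are consecutive, q(q+1) is even, and 4·(even) is a multiple of 8.

4q(q + 1)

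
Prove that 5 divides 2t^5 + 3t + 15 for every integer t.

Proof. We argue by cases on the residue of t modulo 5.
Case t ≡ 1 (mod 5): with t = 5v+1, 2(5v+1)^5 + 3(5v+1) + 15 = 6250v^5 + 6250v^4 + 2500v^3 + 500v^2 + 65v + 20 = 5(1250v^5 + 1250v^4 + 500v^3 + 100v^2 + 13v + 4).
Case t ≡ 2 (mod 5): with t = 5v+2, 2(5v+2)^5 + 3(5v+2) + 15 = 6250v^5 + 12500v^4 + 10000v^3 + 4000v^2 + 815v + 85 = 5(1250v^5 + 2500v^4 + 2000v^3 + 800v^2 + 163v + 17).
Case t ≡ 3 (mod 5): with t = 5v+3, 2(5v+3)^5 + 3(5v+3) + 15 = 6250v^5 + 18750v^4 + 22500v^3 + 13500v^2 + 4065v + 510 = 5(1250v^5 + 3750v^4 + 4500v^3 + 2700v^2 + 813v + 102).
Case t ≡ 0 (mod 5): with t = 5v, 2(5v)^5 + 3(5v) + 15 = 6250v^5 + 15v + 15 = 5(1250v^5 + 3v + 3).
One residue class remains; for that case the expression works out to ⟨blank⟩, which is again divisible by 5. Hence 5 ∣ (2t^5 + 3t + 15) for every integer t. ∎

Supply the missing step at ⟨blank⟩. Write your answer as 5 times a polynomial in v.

Only t ≡ 4 (mod 5) is unaccounted for. Put t = 5v+4:
2(5v+4)^5 + 3(5v+4) + 15 expands to 6250v^5 + 25000v^4 + 40000v^3 + 32000v^2 + 12815v + 2075,
and factoring out 5 leaves 5(1250v^5 + 5000v^4 + 8000v^3 + 6400v^2 + 2563v + 415).

5(1250v^5 + 5000v^4 + 8000v^3 + 6400v^2 + 2563v + 415)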